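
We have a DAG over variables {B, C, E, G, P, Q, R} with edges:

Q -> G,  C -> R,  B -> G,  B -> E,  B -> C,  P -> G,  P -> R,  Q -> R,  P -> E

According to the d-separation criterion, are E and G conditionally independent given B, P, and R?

We examine all 6 paths between E and G:
Path 1: E ← P → R ← Q → G
  P is a fork here and P is conditioned on, so the path is blocked at P.
Path 2: E ← P → R ← C ← B → G
  P is a fork here and P is conditioned on, so the path is blocked at P.
Path 3: E ← P → G
  P is a fork here and P is conditioned on, so the path is blocked at P.
Path 4: E ← B → G
  B is a fork here and B is conditioned on, so the path is blocked at B.
Path 5: E ← B → C → R ← Q → G
  B is a fork here and B is conditioned on, so the path is blocked at B.
Path 6: E ← B → C → R ← P → G
  B is a fork here and B is conditioned on, so the path is blocked at B.
All paths are blocked; E ⊥ G | {B, P, R} holds.

Yes — E and G are d-separated given {B, P, R}.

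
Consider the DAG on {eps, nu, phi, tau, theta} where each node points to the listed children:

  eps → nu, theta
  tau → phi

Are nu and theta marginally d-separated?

No

Only one path connects nu and theta:
Path 1: nu ← eps → theta
  eps is a fork and eps is not conditioned on — no node blocks this path, so it is active.
Since the path nu ← eps → theta is active, nu and theta are not d-separated given ∅.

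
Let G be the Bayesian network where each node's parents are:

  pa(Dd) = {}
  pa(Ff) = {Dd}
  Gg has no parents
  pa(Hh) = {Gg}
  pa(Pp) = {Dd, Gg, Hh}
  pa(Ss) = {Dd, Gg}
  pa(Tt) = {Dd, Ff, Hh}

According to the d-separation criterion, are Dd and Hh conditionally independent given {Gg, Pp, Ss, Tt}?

No

We examine all 6 paths between Dd and Hh:
Path 1: Dd → Ss ← Gg → Hh
  Gg is a fork here and Gg is conditioned on, so the path is blocked at Gg.
Path 2: Dd → Ss ← Gg → Pp ← Hh
  Gg is a fork here and Gg is conditioned on, so the path is blocked at Gg.
Path 3: Dd → Pp ← Hh
  Pp is a collider and Pp is conditioned on, which opens it — no node blocks this path, so it is active.
Path 4: Dd → Pp ← Gg → Hh
  Gg is a fork here and Gg is conditioned on, so the path is blocked at Gg.
Path 5: Dd → Tt ← Hh
  Tt is a collider and Tt is conditioned on, which opens it — no node blocks this path, so it is active.
Path 6: Dd → Ff → Tt ← Hh
  Ff is a chain and Ff is not conditioned on; Tt is a collider and Tt is conditioned on, which opens it — no node blocks this path, so it is active.
At least one path is unblocked, so d-separation fails.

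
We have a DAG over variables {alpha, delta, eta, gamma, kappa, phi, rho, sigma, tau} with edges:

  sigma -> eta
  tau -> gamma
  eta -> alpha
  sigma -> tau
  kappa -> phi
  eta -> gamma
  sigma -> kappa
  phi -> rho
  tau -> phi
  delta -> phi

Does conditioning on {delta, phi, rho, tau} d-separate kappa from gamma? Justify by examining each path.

No

There are 4 undirected paths between kappa and gamma; checking each against the conditioning set {delta, phi, rho, tau}:
Path 1: kappa ← sigma → eta → gamma
  sigma is a fork and sigma is not conditioned on; eta is a chain and eta is not conditioned on — no node blocks this path, so it is active.
Path 2: kappa ← sigma → tau → gamma
  tau is a chain here and tau is conditioned on, so the path is blocked at tau.
Path 3: kappa → phi ← tau ← sigma → eta → gamma
  tau is a chain here and tau is conditioned on, so the path is blocked at tau.
Path 4: kappa → phi ← tau → gamma
  tau is a fork here and tau is conditioned on, so the path is blocked at tau.
Since the path kappa ← sigma → eta → gamma is active, kappa and gamma are not d-separated given {delta, phi, rho, tau}.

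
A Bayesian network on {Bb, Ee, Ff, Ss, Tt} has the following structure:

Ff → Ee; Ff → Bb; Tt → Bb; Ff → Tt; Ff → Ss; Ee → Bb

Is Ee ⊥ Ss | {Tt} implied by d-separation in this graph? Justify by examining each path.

No — Ee and Ss are not d-separated given {Tt}.

3 paths connect Ee and Ss; each must be blocked for d-separation to hold:
Path 1: Ee → Bb ← Ff → Ss
  Bb is a collider here and neither Bb nor any of its descendants is conditioned on, so the collider stays closed — the path is blocked at Bb.
Path 2: Ee → Bb ← Tt ← Ff → Ss
  Bb is a collider here and neither Bb nor any of its descendants is conditioned on, so the collider stays closed — the path is blocked at Bb.
Path 3: Ee ← Ff → Ss
  Ff is a fork and Ff is not conditioned on — no node blocks this path, so it is active.
At least one path is unblocked, so d-separation fails.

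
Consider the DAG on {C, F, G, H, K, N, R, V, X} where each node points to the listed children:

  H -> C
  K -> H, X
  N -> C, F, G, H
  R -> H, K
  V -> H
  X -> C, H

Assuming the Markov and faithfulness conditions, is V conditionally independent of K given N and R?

5 paths connect V and K; each must be blocked for d-separation to hold:
  1. V → H ← X ← K — H:collider[blocks]; X:chain[open] ⇒ blocked
  2. V → H ← R → K — H:collider[blocks]; R:fork[blocks] ⇒ blocked
  3. V → H ← K — H:collider[blocks] ⇒ blocked
  4. V → H ← N → C ← X ← K — H:collider[blocks]; N:fork[blocks]; C:collider[blocks]; X:chain[open] ⇒ blocked
  5. V → H → C ← X ← K — H:chain[open]; C:collider[blocks]; X:chain[open] ⇒ blocked
All paths are blocked; V ⊥ K | {N, R} holds.

Yes — V and K are d-separated given {N, R}.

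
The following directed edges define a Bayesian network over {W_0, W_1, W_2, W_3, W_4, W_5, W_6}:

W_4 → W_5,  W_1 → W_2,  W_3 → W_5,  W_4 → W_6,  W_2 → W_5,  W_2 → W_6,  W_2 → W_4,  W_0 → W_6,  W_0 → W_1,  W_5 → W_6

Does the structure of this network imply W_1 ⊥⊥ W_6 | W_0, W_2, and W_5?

Yes — W_1 and W_6 are d-separated given {W_0, W_2, W_5}.

We examine all 6 paths between W_1 and W_6:
  1. W_1 ← W_0 → W_6 — W_0:fork[blocks] ⇒ blocked
  2. W_1 → W_2 → W_5 → W_6 — W_2:chain[blocks]; W_5:chain[blocks] ⇒ blocked
  3. W_1 → W_2 → W_5 ← W_4 → W_6 — W_2:chain[blocks]; W_5:collider[open]; W_4:fork[open] ⇒ blocked
  4. W_1 → W_2 → W_6 — W_2:chain[blocks] ⇒ blocked
  5. W_1 → W_2 → W_4 → W_5 → W_6 — W_2:chain[blocks]; W_4:chain[open]; W_5:chain[blocks] ⇒ blocked
  6. W_1 → W_2 → W_4 → W_6 — W_2:chain[blocks]; W_4:chain[open] ⇒ blocked
Since every path is blocked, d-separation holds.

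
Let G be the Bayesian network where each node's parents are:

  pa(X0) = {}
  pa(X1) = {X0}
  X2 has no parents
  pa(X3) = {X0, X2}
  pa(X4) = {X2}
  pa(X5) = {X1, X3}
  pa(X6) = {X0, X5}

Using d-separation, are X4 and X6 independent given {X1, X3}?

4 paths connect X4 and X6; each must be blocked for d-separation to hold:
Path 1: X4 ← X2 → X3 → X5 ← X1 ← X0 → X6
  X3 is a chain here and X3 is conditioned on, so the path is blocked at X3.
Path 2: X4 ← X2 → X3 → X5 → X6
  X3 is a chain here and X3 is conditioned on, so the path is blocked at X3.
Path 3: X4 ← X2 → X3 ← X0 → X1 → X5 → X6
  X1 is a chain here and X1 is conditioned on, so the path is blocked at X1.
Path 4: X4 ← X2 → X3 ← X0 → X6
  X2 is a fork and X2 is not conditioned on; X3 is a collider and X3 is conditioned on, which opens it; X0 is a fork and X0 is not conditioned on — no node blocks this path, so it is active.
Because an active path exists, X4 and X6 are not d-separated.

No — X4 and X6 are not d-separated given {X1, X3}.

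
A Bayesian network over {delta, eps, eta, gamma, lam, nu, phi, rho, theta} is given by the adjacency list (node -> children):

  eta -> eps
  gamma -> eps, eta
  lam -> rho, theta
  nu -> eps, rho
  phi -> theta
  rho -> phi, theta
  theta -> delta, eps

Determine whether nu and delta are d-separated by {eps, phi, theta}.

Yes

There are 4 undirected paths between nu and delta; checking each against the conditioning set {eps, phi, theta}:
Path 1: nu → rho → theta → delta
  theta is a chain here and theta is conditioned on, so the path is blocked at theta.
Path 2: nu → rho ← lam → theta → delta
  theta is a chain here and theta is conditioned on, so the path is blocked at theta.
Path 3: nu → rho → phi → theta → delta
  phi is a chain here and phi is conditioned on, so the path is blocked at phi.
Path 4: nu → eps ← theta → delta
  theta is a fork here and theta is conditioned on, so the path is blocked at theta.
Every path is blocked, so nu and delta are d-separated given {eps, phi, theta}.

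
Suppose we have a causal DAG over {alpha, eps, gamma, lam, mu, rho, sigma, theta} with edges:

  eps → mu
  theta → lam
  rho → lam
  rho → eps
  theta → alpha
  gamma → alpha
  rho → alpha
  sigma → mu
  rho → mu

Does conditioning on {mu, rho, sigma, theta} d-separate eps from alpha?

Yes

There are 4 undirected paths between eps and alpha; checking each against the conditioning set {mu, rho, sigma, theta}:
Path 1: eps ← rho → alpha
  rho is a fork here and rho is conditioned on, so the path is blocked at rho.
Path 2: eps ← rho → lam ← theta → alpha
  rho is a fork here and rho is conditioned on, so the path is blocked at rho.
Path 3: eps → mu ← rho → alpha
  rho is a fork here and rho is conditioned on, so the path is blocked at rho.
Path 4: eps → mu ← rho → lam ← theta → alpha
  rho is a fork here and rho is conditioned on, so the path is blocked at rho.
All paths are blocked; eps ⊥ alpha | {mu, rho, sigma, theta} holds.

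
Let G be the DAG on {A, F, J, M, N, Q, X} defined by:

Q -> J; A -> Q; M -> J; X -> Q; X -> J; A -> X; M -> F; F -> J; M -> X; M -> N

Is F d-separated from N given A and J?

We examine all 5 paths between F and N:
Path 1: F ← M → N
  M is a fork and M is not conditioned on — no node blocks this path, so it is active.
Path 2: F → J ← Q ← X ← M → N
  J is a collider and J is conditioned on, which opens it; Q is a chain and Q is not conditioned on; X is a chain and X is not conditioned on; M is a fork and M is not conditioned on — no node blocks this path, so it is active.
Path 3: F → J ← Q ← A → X ← M → N
  A is a fork here and A is conditioned on, so the path is blocked at A.
Path 4: F → J ← M → N
  J is a collider and J is conditioned on, which opens it; M is a fork and M is not conditioned on — no node blocks this path, so it is active.
Path 5: F → J ← X ← M → N
  J is a collider and J is conditioned on, which opens it; X is a chain and X is not conditioned on; M is a fork and M is not conditioned on — no node blocks this path, so it is active.
At least one path is unblocked, so d-separation fails.

No — F and N are not d-separated given {A, J}.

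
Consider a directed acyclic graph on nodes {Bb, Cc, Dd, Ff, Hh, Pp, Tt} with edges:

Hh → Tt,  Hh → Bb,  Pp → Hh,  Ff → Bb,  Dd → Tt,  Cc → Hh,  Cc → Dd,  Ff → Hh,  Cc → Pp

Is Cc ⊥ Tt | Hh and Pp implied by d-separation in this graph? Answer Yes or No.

3 paths connect Cc and Tt; each must be blocked for d-separation to hold:
Path 1: Cc → Pp → Hh → Tt
  Pp is a chain here and Pp is conditioned on, so the path is blocked at Pp.
Path 2: Cc → Dd → Tt
  Dd is a chain and Dd is not conditioned on — no node blocks this path, so it is active.
Path 3: Cc → Hh → Tt
  Hh is a chain here and Hh is conditioned on, so the path is blocked at Hh.
Because an active path exists, Cc and Tt are not d-separated.

No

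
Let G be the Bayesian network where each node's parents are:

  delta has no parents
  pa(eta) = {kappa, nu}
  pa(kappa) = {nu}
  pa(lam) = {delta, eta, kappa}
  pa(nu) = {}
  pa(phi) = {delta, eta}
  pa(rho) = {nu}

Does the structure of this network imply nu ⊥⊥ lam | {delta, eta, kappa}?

Enumerating the 6 paths from nu to lam and testing each for blocking by {delta, eta, kappa}:
Path 1: nu → kappa → lam
  kappa is a chain here and kappa is conditioned on, so the path is blocked at kappa.
Path 2: nu → kappa → eta → lam
  kappa is a chain here and kappa is conditioned on, so the path is blocked at kappa.
Path 3: nu → kappa → eta → phi ← delta → lam
  kappa is a chain here and kappa is conditioned on, so the path is blocked at kappa.
Path 4: nu → eta → lam
  eta is a chain here and eta is conditioned on, so the path is blocked at eta.
Path 5: nu → eta → phi ← delta → lam
  eta is a chain here and eta is conditioned on, so the path is blocked at eta.
Path 6: nu → eta ← kappa → lam
  kappa is a fork here and kappa is conditioned on, so the path is blocked at kappa.
Every path is blocked, so nu and lam are d-separated given {delta, eta, kappa}.

Yes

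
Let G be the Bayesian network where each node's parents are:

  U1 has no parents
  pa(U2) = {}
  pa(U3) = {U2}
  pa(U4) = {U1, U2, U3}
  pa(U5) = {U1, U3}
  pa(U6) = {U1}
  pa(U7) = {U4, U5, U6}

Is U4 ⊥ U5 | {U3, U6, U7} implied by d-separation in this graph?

No

There are 6 undirected paths between U4 and U5; checking each against the conditioning set {U3, U6, U7}:
Path 1: U4 ← U2 → U3 → U5
  U3 is a chain here and U3 is conditioned on, so the path is blocked at U3.
Path 2: U4 → U7 ← U6 ← U1 → U5
  U6 is a chain here and U6 is conditioned on, so the path is blocked at U6.
Path 3: U4 → U7 ← U5
  U7 is a collider and U7 is conditioned on, which opens it — no node blocks this path, so it is active.
Path 4: U4 ← U1 → U6 → U7 ← U5
  U6 is a chain here and U6 is conditioned on, so the path is blocked at U6.
Path 5: U4 ← U1 → U5
  U1 is a fork and U1 is not conditioned on — no node blocks this path, so it is active.
Path 6: U4 ← U3 → U5
  U3 is a fork here and U3 is conditioned on, so the path is blocked at U3.
Because an active path exists, U4 and U5 are not d-separated.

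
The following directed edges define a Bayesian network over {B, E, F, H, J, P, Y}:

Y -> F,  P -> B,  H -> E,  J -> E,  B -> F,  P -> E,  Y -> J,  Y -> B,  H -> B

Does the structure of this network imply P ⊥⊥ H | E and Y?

No

We examine all 6 paths between P and H:
  1. P → B ← Y → J → E ← H — B:collider[blocks]; Y:fork[blocks]; J:chain[open]; E:collider[open] ⇒ blocked
  2. P → B ← H — B:collider[blocks] ⇒ blocked
  3. P → B → F ← Y → J → E ← H — B:chain[open]; F:collider[blocks]; Y:fork[blocks]; J:chain[open]; E:collider[open] ⇒ blocked
  4. P → E ← J ← Y → B ← H — E:collider[open]; J:chain[open]; Y:fork[blocks]; B:collider[blocks] ⇒ blocked
  5. P → E ← J ← Y → F ← B ← H — E:collider[open]; J:chain[open]; Y:fork[blocks]; F:collider[blocks]; B:chain[open] ⇒ blocked
  6. P → E ← H — E:collider[open] ⇒ active
Since the path P → E ← H is active, P and H are not d-separated given {E, Y}.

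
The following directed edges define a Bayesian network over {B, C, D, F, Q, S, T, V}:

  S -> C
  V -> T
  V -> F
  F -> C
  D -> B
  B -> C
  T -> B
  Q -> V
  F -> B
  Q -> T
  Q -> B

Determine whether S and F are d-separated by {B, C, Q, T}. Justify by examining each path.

No

There are 6 undirected paths between S and F; checking each against the conditioning set {B, C, Q, T}:
  1. S → C ← B ← Q → V → F — C:collider[open]; B:chain[blocks]; Q:fork[blocks]; V:chain[open] ⇒ blocked
  2. S → C ← B ← Q → T ← V → F — C:collider[open]; B:chain[blocks]; Q:fork[blocks]; T:collider[open]; V:fork[open] ⇒ blocked
  3. S → C ← B ← F — C:collider[open]; B:chain[blocks] ⇒ blocked
  4. S → C ← B ← T ← V → F — C:collider[open]; B:chain[blocks]; T:chain[blocks]; V:fork[open] ⇒ blocked
  5. S → C ← B ← T ← Q → V → F — C:collider[open]; B:chain[blocks]; T:chain[blocks]; Q:fork[blocks]; V:chain[open] ⇒ blocked
  6. S → C ← F — C:collider[open] ⇒ active
Because an active path exists, S and F are not d-separated.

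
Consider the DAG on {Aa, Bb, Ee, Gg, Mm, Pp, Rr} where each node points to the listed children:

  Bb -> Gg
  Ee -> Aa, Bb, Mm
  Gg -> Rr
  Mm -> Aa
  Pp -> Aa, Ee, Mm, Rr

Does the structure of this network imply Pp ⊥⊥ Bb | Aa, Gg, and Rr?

Enumerating the 6 paths from Pp to Bb and testing each for blocking by {Aa, Gg, Rr}:
  1. Pp → Ee → Bb — Ee:chain[open] ⇒ active
  2. Pp → Aa ← Ee → Bb — Aa:collider[open]; Ee:fork[open] ⇒ active
  3. Pp → Aa ← Mm ← Ee → Bb — Aa:collider[open]; Mm:chain[open]; Ee:fork[open] ⇒ active
  4. Pp → Rr ← Gg ← Bb — Rr:collider[open]; Gg:chain[blocks] ⇒ blocked
  5. Pp → Mm ← Ee → Bb — Mm:collider[open]; Ee:fork[open] ⇒ active
  6. Pp → Mm → Aa ← Ee → Bb — Mm:chain[open]; Aa:collider[open]; Ee:fork[open] ⇒ active
Since the path Pp → Ee → Bb is active, Pp and Bb are not d-separated given {Aa, Gg, Rr}.

No — Pp and Bb are not d-separated given {Aa, Gg, Rr}.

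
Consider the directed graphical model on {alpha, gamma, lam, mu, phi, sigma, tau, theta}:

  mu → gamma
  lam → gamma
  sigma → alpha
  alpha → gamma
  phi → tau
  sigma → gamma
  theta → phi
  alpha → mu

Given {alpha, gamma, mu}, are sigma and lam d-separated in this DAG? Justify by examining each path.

There are 3 undirected paths between sigma and lam; checking each against the conditioning set {alpha, gamma, mu}:
Path 1: sigma → gamma ← lam
  gamma is a collider and gamma is conditioned on, which opens it — no node blocks this path, so it is active.
Path 2: sigma → alpha → mu → gamma ← lam
  alpha is a chain here and alpha is conditioned on, so the path is blocked at alpha.
Path 3: sigma → alpha → gamma ← lam
  alpha is a chain here and alpha is conditioned on, so the path is blocked at alpha.
Because an active path exists, sigma and lam are not d-separated.

No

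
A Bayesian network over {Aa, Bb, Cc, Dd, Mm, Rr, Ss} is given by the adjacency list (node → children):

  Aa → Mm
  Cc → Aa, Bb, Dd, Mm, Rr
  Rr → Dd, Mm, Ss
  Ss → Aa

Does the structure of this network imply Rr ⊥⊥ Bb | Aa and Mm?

No

We examine all 6 paths between Rr and Bb:
Path 1: Rr → Mm ← Aa ← Cc → Bb
  Aa is a chain here and Aa is conditioned on, so the path is blocked at Aa.
Path 2: Rr → Mm ← Cc → Bb
  Mm is a collider and Mm is conditioned on, which opens it; Cc is a fork and Cc is not conditioned on — no node blocks this path, so it is active.
Path 3: Rr ← Cc → Bb
  Cc is a fork and Cc is not conditioned on — no node blocks this path, so it is active.
Path 4: Rr → Dd ← Cc → Bb
  Dd is a collider here and neither Dd nor any of its descendants is conditioned on, so the collider stays closed — the path is blocked at Dd.
Path 5: Rr → Ss → Aa → Mm ← Cc → Bb
  Aa is a chain here and Aa is conditioned on, so the path is blocked at Aa.
Path 6: Rr → Ss → Aa ← Cc → Bb
  Ss is a chain and Ss is not conditioned on; Aa is a collider and Aa is conditioned on, which opens it; Cc is a fork and Cc is not conditioned on — no node blocks this path, so it is active.
Since the path Rr → Mm ← Cc → Bb is active, Rr and Bb are not d-separated given {Aa, Mm}.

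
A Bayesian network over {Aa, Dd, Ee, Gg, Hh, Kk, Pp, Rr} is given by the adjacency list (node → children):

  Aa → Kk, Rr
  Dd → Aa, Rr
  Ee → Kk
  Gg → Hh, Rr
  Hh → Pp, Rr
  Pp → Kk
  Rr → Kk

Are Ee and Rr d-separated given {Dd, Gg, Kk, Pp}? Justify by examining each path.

No

Enumerating the 5 paths from Ee to Rr and testing each for blocking by {Dd, Gg, Kk, Pp}:
Path 1: Ee → Kk ← Rr
  Kk is a collider and Kk is conditioned on, which opens it — no node blocks this path, so it is active.
Path 2: Ee → Kk ← Aa → Rr
  Kk is a collider and Kk is conditioned on, which opens it; Aa is a fork and Aa is not conditioned on — no node blocks this path, so it is active.
Path 3: Ee → Kk ← Aa ← Dd → Rr
  Dd is a fork here and Dd is conditioned on, so the path is blocked at Dd.
Path 4: Ee → Kk ← Pp ← Hh → Rr
  Pp is a chain here and Pp is conditioned on, so the path is blocked at Pp.
Path 5: Ee → Kk ← Pp ← Hh ← Gg → Rr
  Pp is a chain here and Pp is conditioned on, so the path is blocked at Pp.
Since the path Ee → Kk ← Rr is active, Ee and Rr are not d-separated given {Dd, Gg, Kk, Pp}.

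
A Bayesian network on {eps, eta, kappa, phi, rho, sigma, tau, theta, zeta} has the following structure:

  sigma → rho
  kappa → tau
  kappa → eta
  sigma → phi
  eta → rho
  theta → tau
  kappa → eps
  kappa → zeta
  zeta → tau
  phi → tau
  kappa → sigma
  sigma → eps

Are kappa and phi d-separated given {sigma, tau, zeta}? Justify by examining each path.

No

We examine all 5 paths between kappa and phi:
Path 1: kappa → eps ← sigma → phi
  eps is a collider here and neither eps nor any of its descendants is conditioned on, so the collider stays closed — the path is blocked at eps.
Path 2: kappa → sigma → phi
  sigma is a chain here and sigma is conditioned on, so the path is blocked at sigma.
Path 3: kappa → zeta → tau ← phi
  zeta is a chain here and zeta is conditioned on, so the path is blocked at zeta.
Path 4: kappa → eta → rho ← sigma → phi
  rho is a collider here and neither rho nor any of its descendants is conditioned on, so the collider stays closed — the path is blocked at rho.
Path 5: kappa → tau ← phi
  tau is a collider and tau is conditioned on, which opens it — no node blocks this path, so it is active.
At least one path is unblocked, so d-separation fails.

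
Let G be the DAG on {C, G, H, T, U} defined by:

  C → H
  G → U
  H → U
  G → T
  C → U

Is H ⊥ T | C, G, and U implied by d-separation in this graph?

Yes

Enumerating the 2 paths from H to T and testing each for blocking by {C, G, U}:
Path 1: H → U ← G → T
  G is a fork here and G is conditioned on, so the path is blocked at G.
Path 2: H ← C → U ← G → T
  C is a fork here and C is conditioned on, so the path is blocked at C.
Every path is blocked, so H and T are d-separated given {C, G, U}.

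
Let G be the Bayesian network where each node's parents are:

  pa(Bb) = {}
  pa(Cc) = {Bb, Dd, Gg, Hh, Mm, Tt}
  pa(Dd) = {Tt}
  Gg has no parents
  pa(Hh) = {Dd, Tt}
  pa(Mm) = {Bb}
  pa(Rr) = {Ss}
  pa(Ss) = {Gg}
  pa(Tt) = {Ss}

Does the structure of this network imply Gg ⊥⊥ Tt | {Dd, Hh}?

No

6 paths connect Gg and Tt; each must be blocked for d-separation to hold:
  1. Gg → Cc ← Dd → Hh ← Tt — Cc:collider[blocks]; Dd:fork[blocks]; Hh:collider[open] ⇒ blocked
  2. Gg → Cc ← Dd ← Tt — Cc:collider[blocks]; Dd:chain[blocks] ⇒ blocked
  3. Gg → Cc ← Hh ← Dd ← Tt — Cc:collider[blocks]; Hh:chain[blocks]; Dd:chain[blocks] ⇒ blocked
  4. Gg → Cc ← Hh ← Tt — Cc:collider[blocks]; Hh:chain[blocks] ⇒ blocked
  5. Gg → Cc ← Tt — Cc:collider[blocks] ⇒ blocked
  6. Gg → Ss → Tt — Ss:chain[open] ⇒ active
At least one path is unblocked, so d-separation fails.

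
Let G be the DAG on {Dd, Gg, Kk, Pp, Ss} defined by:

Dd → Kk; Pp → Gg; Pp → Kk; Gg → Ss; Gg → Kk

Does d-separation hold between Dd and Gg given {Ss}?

Yes

We examine all 2 paths between Dd and Gg:
  1. Dd → Kk ← Pp → Gg — Kk:collider[blocks]; Pp:fork[open] ⇒ blocked
  2. Dd → Kk ← Gg — Kk:collider[blocks] ⇒ blocked
All paths are blocked; Dd ⊥ Gg | {Ss} holds.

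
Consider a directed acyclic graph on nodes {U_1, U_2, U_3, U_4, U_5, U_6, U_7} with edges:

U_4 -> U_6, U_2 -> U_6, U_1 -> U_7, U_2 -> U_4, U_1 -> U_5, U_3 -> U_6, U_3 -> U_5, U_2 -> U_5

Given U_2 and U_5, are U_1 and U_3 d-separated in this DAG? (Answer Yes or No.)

Enumerating the 3 paths from U_1 to U_3 and testing each for blocking by {U_2, U_5}:
  1. U_1 → U_5 ← U_3 — U_5:collider[open] ⇒ active
  2. U_1 → U_5 ← U_2 → U_4 → U_6 ← U_3 — U_5:collider[open]; U_2:fork[blocks]; U_4:chain[open]; U_6:collider[blocks] ⇒ blocked
  3. U_1 → U_5 ← U_2 → U_6 ← U_3 — U_5:collider[open]; U_2:fork[blocks]; U_6:collider[blocks] ⇒ blocked
Because an active path exists, U_1 and U_3 are not d-separated.

No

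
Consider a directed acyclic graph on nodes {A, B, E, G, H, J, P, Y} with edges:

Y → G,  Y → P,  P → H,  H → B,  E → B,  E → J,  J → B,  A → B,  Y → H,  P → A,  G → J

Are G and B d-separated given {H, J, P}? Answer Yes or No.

No

Enumerating the 6 paths from G to B and testing each for blocking by {H, J, P}:
Path 1: G → J ← E → B
  J is a collider and J is conditioned on, which opens it; E is a fork and E is not conditioned on — no node blocks this path, so it is active.
Path 2: G → J → B
  J is a chain here and J is conditioned on, so the path is blocked at J.
Path 3: G ← Y → P → A → B
  P is a chain here and P is conditioned on, so the path is blocked at P.
Path 4: G ← Y → P → H → B
  P is a chain here and P is conditioned on, so the path is blocked at P.
Path 5: G ← Y → H → B
  H is a chain here and H is conditioned on, so the path is blocked at H.
Path 6: G ← Y → H ← P → A → B
  P is a fork here and P is conditioned on, so the path is blocked at P.
Since the path G → J ← E → B is active, G and B are not d-separated given {H, J, P}.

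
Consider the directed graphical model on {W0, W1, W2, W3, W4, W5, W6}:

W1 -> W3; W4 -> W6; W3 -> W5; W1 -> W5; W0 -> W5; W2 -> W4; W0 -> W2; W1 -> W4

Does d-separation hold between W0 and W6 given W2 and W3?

Yes

Enumerating the 3 paths from W0 to W6 and testing each for blocking by {W2, W3}:
Path 1: W0 → W5 ← W3 ← W1 → W4 → W6
  W5 is a collider here and neither W5 nor any of its descendants is conditioned on, so the collider stays closed — the path is blocked at W5.
Path 2: W0 → W5 ← W1 → W4 → W6
  W5 is a collider here and neither W5 nor any of its descendants is conditioned on, so the collider stays closed — the path is blocked at W5.
Path 3: W0 → W2 → W4 → W6
  W2 is a chain here and W2 is conditioned on, so the path is blocked at W2.
Every path is blocked, so W0 and W6 are d-separated given {W2, W3}.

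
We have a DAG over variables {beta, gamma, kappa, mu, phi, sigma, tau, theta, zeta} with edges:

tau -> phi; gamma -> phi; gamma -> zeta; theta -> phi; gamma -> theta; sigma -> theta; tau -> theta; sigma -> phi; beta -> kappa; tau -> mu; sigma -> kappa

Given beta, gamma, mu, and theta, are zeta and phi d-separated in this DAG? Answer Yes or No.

Yes — zeta and phi are d-separated given {beta, gamma, mu, theta}.

There are 4 undirected paths between zeta and phi; checking each against the conditioning set {beta, gamma, mu, theta}:
Path 1: zeta ← gamma → theta → phi
  gamma is a fork here and gamma is conditioned on, so the path is blocked at gamma.
Path 2: zeta ← gamma → theta ← tau → phi
  gamma is a fork here and gamma is conditioned on, so the path is blocked at gamma.
Path 3: zeta ← gamma → theta ← sigma → phi
  gamma is a fork here and gamma is conditioned on, so the path is blocked at gamma.
Path 4: zeta ← gamma → phi
  gamma is a fork here and gamma is conditioned on, so the path is blocked at gamma.
Since every path is blocked, d-separation holds.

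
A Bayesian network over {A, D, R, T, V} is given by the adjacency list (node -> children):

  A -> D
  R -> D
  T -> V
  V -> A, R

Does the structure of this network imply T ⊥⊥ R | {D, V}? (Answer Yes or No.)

2 paths connect T and R; each must be blocked for d-separation to hold:
Path 1: T → V → R
  V is a chain here and V is conditioned on, so the path is blocked at V.
Path 2: T → V → A → D ← R
  V is a chain here and V is conditioned on, so the path is blocked at V.
Every path is blocked, so T and R are d-separated given {D, V}.

Yes — T and R are d-separated given {D, V}.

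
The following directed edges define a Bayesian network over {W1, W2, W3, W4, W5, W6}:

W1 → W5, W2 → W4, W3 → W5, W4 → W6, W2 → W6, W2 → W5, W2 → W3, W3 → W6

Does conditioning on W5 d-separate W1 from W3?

No

Enumerating the 4 paths from W1 to W3 and testing each for blocking by {W5}:
Path 1: W1 → W5 ← W2 → W6 ← W3
  W6 is a collider here and neither W6 nor any of its descendants is conditioned on, so the collider stays closed — the path is blocked at W6.
Path 2: W1 → W5 ← W2 → W3
  W5 is a collider and W5 is conditioned on, which opens it; W2 is a fork and W2 is not conditioned on — no node blocks this path, so it is active.
Path 3: W1 → W5 ← W2 → W4 → W6 ← W3
  W6 is a collider here and neither W6 nor any of its descendants is conditioned on, so the collider stays closed — the path is blocked at W6.
Path 4: W1 → W5 ← W3
  W5 is a collider and W5 is conditioned on, which opens it — no node blocks this path, so it is active.
At least one path is unblocked, so d-separation fails.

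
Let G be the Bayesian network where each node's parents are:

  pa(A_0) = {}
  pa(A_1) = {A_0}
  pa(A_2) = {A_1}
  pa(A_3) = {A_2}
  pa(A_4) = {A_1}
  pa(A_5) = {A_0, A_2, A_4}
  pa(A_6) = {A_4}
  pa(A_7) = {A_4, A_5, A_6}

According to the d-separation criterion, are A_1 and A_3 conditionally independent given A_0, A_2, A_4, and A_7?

Yes

There are 5 undirected paths between A_1 and A_3; checking each against the conditioning set {A_0, A_2, A_4, A_7}:
  1. A_1 → A_2 → A_3 — A_2:chain[blocks] ⇒ blocked
  2. A_1 ← A_0 → A_5 ← A_2 → A_3 — A_0:fork[blocks]; A_5:collider[open]; A_2:fork[blocks] ⇒ blocked
  3. A_1 → A_4 → A_7 ← A_5 ← A_2 → A_3 — A_4:chain[blocks]; A_7:collider[open]; A_5:chain[open]; A_2:fork[blocks] ⇒ blocked
  4. A_1 → A_4 → A_5 ← A_2 → A_3 — A_4:chain[blocks]; A_5:collider[open]; A_2:fork[blocks] ⇒ blocked
  5. A_1 → A_4 → A_6 → A_7 ← A_5 ← A_2 → A_3 — A_4:chain[blocks]; A_6:chain[open]; A_7:collider[open]; A_5:chain[open]; A_2:fork[blocks] ⇒ blocked
Every path is blocked, so A_1 and A_3 are d-separated given {A_0, A_2, A_4, A_7}.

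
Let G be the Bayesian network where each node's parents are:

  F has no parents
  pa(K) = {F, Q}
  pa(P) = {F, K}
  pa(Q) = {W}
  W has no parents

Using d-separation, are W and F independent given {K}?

No

There are 2 undirected paths between W and F; checking each against the conditioning set {K}:
  1. W → Q → K → P ← F — Q:chain[open]; K:chain[blocks]; P:collider[blocks] ⇒ blocked
  2. W → Q → K ← F — Q:chain[open]; K:collider[open] ⇒ active
Since the path W → Q → K ← F is active, W and F are not d-separated given {K}.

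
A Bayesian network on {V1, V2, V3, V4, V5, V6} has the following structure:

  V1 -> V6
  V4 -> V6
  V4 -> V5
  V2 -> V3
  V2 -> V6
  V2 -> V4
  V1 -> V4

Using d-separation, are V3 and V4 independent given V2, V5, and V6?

Yes

3 paths connect V3 and V4; each must be blocked for d-separation to hold:
  1. V3 ← V2 → V4 — V2:fork[blocks] ⇒ blocked
  2. V3 ← V2 → V6 ← V4 — V2:fork[blocks]; V6:collider[open] ⇒ blocked
  3. V3 ← V2 → V6 ← V1 → V4 — V2:fork[blocks]; V6:collider[open]; V1:fork[open] ⇒ blocked
All paths are blocked; V3 ⊥ V4 | {V2, V5, V6} holds.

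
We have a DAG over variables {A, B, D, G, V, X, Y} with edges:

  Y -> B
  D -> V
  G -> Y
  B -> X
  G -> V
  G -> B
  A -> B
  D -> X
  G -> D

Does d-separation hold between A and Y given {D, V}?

There are 4 undirected paths between A and Y; checking each against the conditioning set {D, V}:
Path 1: A → B → X ← D → V ← G → Y
  X is a collider here and neither X nor any of its descendants is conditioned on, so the collider stays closed — the path is blocked at X.
Path 2: A → B → X ← D ← G → Y
  X is a collider here and neither X nor any of its descendants is conditioned on, so the collider stays closed — the path is blocked at X.
Path 3: A → B ← Y
  B is a collider here and neither B nor any of its descendants is conditioned on, so the collider stays closed — the path is blocked at B.
Path 4: A → B ← G → Y
  B is a collider here and neither B nor any of its descendants is conditioned on, so the collider stays closed — the path is blocked at B.
Since every path is blocked, d-separation holds.

Yes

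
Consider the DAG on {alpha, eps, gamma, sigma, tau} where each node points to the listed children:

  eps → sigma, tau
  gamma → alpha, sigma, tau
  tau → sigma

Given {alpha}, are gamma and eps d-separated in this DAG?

Enumerating the 4 paths from gamma to eps and testing each for blocking by {alpha}:
  1. gamma → tau → sigma ← eps — tau:chain[open]; sigma:collider[blocks] ⇒ blocked
  2. gamma → tau ← eps — tau:collider[blocks] ⇒ blocked
  3. gamma → sigma ← tau ← eps — sigma:collider[blocks]; tau:chain[open] ⇒ blocked
  4. gamma → sigma ← eps — sigma:collider[blocks] ⇒ blocked
Every path is blocked, so gamma and eps are d-separated given {alpha}.

Yes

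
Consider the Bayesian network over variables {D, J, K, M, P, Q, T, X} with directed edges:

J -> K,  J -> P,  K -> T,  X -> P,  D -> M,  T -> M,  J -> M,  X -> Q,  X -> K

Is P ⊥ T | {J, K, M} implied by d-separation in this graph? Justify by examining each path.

Yes

4 paths connect P and T; each must be blocked for d-separation to hold:
Path 1: P ← J → M ← T
  J is a fork here and J is conditioned on, so the path is blocked at J.
Path 2: P ← J → K → T
  J is a fork here and J is conditioned on, so the path is blocked at J.
Path 3: P ← X → K ← J → M ← T
  J is a fork here and J is conditioned on, so the path is blocked at J.
Path 4: P ← X → K → T
  K is a chain here and K is conditioned on, so the path is blocked at K.
All paths are blocked; P ⊥ T | {J, K, M} holds.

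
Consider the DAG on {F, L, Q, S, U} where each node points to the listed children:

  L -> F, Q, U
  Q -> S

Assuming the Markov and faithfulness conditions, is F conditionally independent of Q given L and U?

The only undirected path from F to Q is:
Path 1: F ← L → Q
  L is a fork here and L is conditioned on, so the path is blocked at L.
Every path is blocked, so F and Q are d-separated given {L, U}.

Yes — F and Q are d-separated given {L, U}.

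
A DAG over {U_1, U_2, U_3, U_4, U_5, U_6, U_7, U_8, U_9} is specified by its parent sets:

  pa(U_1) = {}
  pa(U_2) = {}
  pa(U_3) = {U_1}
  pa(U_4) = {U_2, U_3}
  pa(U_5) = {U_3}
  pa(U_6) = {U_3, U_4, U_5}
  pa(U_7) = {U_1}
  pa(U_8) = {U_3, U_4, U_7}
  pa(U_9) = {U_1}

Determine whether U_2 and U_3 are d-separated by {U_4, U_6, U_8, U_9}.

No

5 paths connect U_2 and U_3; each must be blocked for d-separation to hold:
  1. U_2 → U_4 ← U_3 — U_4:collider[open] ⇒ active
  2. U_2 → U_4 → U_8 ← U_7 ← U_1 → U_3 — U_4:chain[blocks]; U_8:collider[open]; U_7:chain[open]; U_1:fork[open] ⇒ blocked
  3. U_2 → U_4 → U_8 ← U_3 — U_4:chain[blocks]; U_8:collider[open] ⇒ blocked
  4. U_2 → U_4 → U_6 ← U_3 — U_4:chain[blocks]; U_6:collider[open] ⇒ blocked
  5. U_2 → U_4 → U_6 ← U_5 ← U_3 — U_4:chain[blocks]; U_6:collider[open]; U_5:chain[open] ⇒ blocked
Because an active path exists, U_2 and U_3 are not d-separated.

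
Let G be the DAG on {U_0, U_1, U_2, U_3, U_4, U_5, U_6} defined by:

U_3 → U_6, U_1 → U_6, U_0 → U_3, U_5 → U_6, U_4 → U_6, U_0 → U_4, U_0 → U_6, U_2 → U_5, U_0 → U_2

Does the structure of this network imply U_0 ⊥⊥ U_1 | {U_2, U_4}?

Yes

We examine all 4 paths between U_0 and U_1:
Path 1: U_0 → U_3 → U_6 ← U_1
  U_6 is a collider here and neither U_6 nor any of its descendants is conditioned on, so the collider stays closed — the path is blocked at U_6.
Path 2: U_0 → U_6 ← U_1
  U_6 is a collider here and neither U_6 nor any of its descendants is conditioned on, so the collider stays closed — the path is blocked at U_6.
Path 3: U_0 → U_4 → U_6 ← U_1
  U_4 is a chain here and U_4 is conditioned on, so the path is blocked at U_4.
Path 4: U_0 → U_2 → U_5 → U_6 ← U_1
  U_2 is a chain here and U_2 is conditioned on, so the path is blocked at U_2.
All paths are blocked; U_0 ⊥ U_1 | {U_2, U_4} holds.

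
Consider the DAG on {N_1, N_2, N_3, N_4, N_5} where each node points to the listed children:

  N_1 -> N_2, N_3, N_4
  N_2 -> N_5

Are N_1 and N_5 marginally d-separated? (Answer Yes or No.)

No

Only one path connects N_1 and N_5:
Path 1: N_1 → N_2 → N_5
  N_2 is a chain and N_2 is not conditioned on — no node blocks this path, so it is active.
At least one path is unblocked, so d-separation fails.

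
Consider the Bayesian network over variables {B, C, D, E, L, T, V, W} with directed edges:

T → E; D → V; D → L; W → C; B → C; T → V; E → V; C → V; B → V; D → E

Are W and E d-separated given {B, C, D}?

Yes

Enumerating the 6 paths from W to E and testing each for blocking by {B, C, D}:
  1. W → C → V ← D → E — C:chain[blocks]; V:collider[blocks]; D:fork[blocks] ⇒ blocked
  2. W → C → V ← T → E — C:chain[blocks]; V:collider[blocks]; T:fork[open] ⇒ blocked
  3. W → C → V ← E — C:chain[blocks]; V:collider[blocks] ⇒ blocked
  4. W → C ← B → V ← D → E — C:collider[open]; B:fork[blocks]; V:collider[blocks]; D:fork[blocks] ⇒ blocked
  5. W → C ← B → V ← T → E — C:collider[open]; B:fork[blocks]; V:collider[blocks]; T:fork[open] ⇒ blocked
  6. W → C ← B → V ← E — C:collider[open]; B:fork[blocks]; V:collider[blocks] ⇒ blocked
All paths are blocked; W ⊥ E | {B, C, D} holds.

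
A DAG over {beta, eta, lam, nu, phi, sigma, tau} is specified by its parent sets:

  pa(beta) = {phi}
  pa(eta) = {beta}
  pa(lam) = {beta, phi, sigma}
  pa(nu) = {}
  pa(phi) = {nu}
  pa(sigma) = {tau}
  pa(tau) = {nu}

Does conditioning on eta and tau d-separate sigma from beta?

Yes

We examine all 4 paths between sigma and beta:
Path 1: sigma → lam ← beta
  lam is a collider here and neither lam nor any of its descendants is conditioned on, so the collider stays closed — the path is blocked at lam.
Path 2: sigma → lam ← phi → beta
  lam is a collider here and neither lam nor any of its descendants is conditioned on, so the collider stays closed — the path is blocked at lam.
Path 3: sigma ← tau ← nu → phi → lam ← beta
  tau is a chain here and tau is conditioned on, so the path is blocked at tau.
Path 4: sigma ← tau ← nu → phi → beta
  tau is a chain here and tau is conditioned on, so the path is blocked at tau.
All paths are blocked; sigma ⊥ beta | {eta, tau} holds.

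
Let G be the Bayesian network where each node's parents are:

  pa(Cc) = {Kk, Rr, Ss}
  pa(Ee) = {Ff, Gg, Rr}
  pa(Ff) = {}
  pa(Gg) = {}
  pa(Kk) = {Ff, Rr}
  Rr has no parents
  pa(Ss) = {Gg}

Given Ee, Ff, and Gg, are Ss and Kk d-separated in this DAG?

Enumerating the 6 paths from Ss to Kk and testing each for blocking by {Ee, Ff, Gg}:
  1. Ss → Cc ← Kk — Cc:collider[blocks] ⇒ blocked
  2. Ss → Cc ← Rr → Kk — Cc:collider[blocks]; Rr:fork[open] ⇒ blocked
  3. Ss → Cc ← Rr → Ee ← Ff → Kk — Cc:collider[blocks]; Rr:fork[open]; Ee:collider[open]; Ff:fork[blocks] ⇒ blocked
  4. Ss ← Gg → Ee ← Rr → Kk — Gg:fork[blocks]; Ee:collider[open]; Rr:fork[open] ⇒ blocked
  5. Ss ← Gg → Ee ← Rr → Cc ← Kk — Gg:fork[blocks]; Ee:collider[open]; Rr:fork[open]; Cc:collider[blocks] ⇒ blocked
  6. Ss ← Gg → Ee ← Ff → Kk — Gg:fork[blocks]; Ee:collider[open]; Ff:fork[blocks] ⇒ blocked
Every path is blocked, so Ss and Kk are d-separated given {Ee, Ff, Gg}.

Yes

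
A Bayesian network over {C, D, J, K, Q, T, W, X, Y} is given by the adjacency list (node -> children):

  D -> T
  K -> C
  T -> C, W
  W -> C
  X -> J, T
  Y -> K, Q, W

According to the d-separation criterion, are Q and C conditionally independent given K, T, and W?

There are 3 undirected paths between Q and C; checking each against the conditioning set {K, T, W}:
Path 1: Q ← Y → K → C
  K is a chain here and K is conditioned on, so the path is blocked at K.
Path 2: Q ← Y → W ← T → C
  T is a fork here and T is conditioned on, so the path is blocked at T.
Path 3: Q ← Y → W → C
  W is a chain here and W is conditioned on, so the path is blocked at W.
Every path is blocked, so Q and C are d-separated given {K, T, W}.

Yes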